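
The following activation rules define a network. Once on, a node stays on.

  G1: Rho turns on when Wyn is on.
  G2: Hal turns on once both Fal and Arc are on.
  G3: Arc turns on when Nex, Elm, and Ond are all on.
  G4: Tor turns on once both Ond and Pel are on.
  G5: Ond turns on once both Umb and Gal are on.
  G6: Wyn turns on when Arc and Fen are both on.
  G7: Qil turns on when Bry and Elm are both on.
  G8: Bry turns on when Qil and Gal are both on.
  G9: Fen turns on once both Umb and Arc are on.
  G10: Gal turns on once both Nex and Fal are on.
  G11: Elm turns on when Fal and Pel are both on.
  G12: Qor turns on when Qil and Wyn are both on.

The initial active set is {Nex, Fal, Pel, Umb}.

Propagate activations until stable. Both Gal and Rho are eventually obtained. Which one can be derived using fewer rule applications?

Gal

Gal: Nex and Fal are on, so Gal turns on (G10). [1 rule application]
Rho: Fal and Pel are on, so Elm turns on (G11). G10: Nex and Fal on → Gal on. G5: Umb and Gal on → Ond on. G3: Nex, Elm, and Ond on → Arc on. Umb and Arc are on, so Fen turns on (G9). Arc and Fen are on, so Wyn turns on (G6). Wyn is on, so Rho turns on (G1). [7 rule applications]
Gal needs fewer.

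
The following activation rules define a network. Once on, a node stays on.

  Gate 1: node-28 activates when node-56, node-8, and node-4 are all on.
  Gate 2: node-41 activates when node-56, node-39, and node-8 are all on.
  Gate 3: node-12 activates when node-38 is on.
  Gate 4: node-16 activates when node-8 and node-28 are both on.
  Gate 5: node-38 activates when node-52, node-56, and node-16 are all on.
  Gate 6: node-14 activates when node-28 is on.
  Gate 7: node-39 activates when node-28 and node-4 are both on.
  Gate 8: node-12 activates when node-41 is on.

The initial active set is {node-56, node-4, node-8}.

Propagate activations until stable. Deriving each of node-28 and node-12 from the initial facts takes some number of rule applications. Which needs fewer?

node-28: node-56, node-8, and node-4 are on, so node-28 activates (Gate 1). [1 rule application]
node-12: node-56, node-8, and node-4 are on, so node-28 activates (Gate 1). node-28 and node-4 are on, so node-39 activates (Gate 7). Gate 2: node-56, node-39, and node-8 on → node-41 on. Gate 8: node-41 on → node-12 on. [4 rule applications]
node-28 needs fewer.

node-28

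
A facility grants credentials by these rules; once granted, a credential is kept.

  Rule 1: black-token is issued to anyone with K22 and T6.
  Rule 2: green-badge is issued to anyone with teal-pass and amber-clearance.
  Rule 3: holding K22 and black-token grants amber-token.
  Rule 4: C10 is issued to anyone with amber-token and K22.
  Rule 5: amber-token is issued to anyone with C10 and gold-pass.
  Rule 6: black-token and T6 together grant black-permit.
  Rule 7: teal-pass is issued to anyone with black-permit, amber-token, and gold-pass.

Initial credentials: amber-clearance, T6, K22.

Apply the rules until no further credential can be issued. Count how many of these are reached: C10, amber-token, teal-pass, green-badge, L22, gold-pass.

Holding K22 and T6 grants black-token (Rule 1).
Holding K22 and black-token grants amber-token (Rule 3).
Holding amber-token and K22 grants C10 (Rule 4).
C10: reached.
amber-token: reached.
teal-pass would need black-permit, amber-token, and gold-pass (Rule 7), but gold-pass is never granted.
green-badge would need teal-pass and amber-clearance (Rule 2), but teal-pass is never granted.
No rule produces L22, and it is not given.
No rule produces gold-pass, and it is not given.
Reached: C10 and amber-token — 2 of the 6.

2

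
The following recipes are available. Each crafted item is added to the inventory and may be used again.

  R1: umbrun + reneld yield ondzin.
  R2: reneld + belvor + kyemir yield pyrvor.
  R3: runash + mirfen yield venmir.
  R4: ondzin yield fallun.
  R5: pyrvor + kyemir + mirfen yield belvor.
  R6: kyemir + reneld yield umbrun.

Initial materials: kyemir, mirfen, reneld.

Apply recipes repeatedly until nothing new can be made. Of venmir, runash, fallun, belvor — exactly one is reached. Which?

Using R6, kyemir and reneld make umbrun.
umbrun + reneld → ondzin (R1).
ondzin → fallun (R4).
belvor would need pyrvor, kyemir, and mirfen (R5), but pyrvor is never obtained. No rule produces runash, and it is not given. venmir would need runash and mirfen (R3), but runash is never obtained.

fallun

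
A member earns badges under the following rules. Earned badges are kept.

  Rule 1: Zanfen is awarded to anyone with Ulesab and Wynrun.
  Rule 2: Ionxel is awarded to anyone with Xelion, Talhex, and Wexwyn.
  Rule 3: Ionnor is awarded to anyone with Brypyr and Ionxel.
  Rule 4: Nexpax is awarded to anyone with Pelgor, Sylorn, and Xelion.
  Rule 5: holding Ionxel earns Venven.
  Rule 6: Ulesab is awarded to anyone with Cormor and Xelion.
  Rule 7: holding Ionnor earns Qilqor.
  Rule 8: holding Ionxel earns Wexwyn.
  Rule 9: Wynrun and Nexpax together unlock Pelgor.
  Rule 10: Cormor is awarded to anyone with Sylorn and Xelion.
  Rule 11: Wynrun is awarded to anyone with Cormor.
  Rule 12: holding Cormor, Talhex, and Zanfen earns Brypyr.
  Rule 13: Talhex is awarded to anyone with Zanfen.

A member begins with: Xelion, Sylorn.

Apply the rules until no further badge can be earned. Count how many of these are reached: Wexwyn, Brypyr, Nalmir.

With Sylorn and Xelion, Cormor is earned (Rule 10).
With Cormor and Xelion, Ulesab is earned (Rule 6).
With Cormor, Wynrun is earned (Rule 11).
With Ulesab and Wynrun, Zanfen is earned (Rule 1).
With Zanfen, Talhex is earned (Rule 13).
With Cormor, Talhex, and Zanfen, Brypyr is earned (Rule 12).
Wexwyn would need Ionxel (Rule 8), but Ionxel is never earned.
Brypyr: reached.
No rule produces Nalmir, and it is not given.
Reached: Brypyr — 1 of the 3.

1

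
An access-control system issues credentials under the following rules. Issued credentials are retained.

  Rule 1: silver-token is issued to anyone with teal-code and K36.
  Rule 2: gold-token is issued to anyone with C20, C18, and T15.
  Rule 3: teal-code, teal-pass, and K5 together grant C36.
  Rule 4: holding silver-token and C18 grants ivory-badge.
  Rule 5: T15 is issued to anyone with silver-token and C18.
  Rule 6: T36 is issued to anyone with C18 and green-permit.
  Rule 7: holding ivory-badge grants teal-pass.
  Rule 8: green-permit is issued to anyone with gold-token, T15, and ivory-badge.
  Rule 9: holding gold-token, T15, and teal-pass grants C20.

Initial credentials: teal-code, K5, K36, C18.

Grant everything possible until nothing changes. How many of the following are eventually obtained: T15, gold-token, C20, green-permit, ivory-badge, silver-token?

3

Holding teal-code and K36 grants silver-token (Rule 1).
Holding silver-token and C18 grants T15 (Rule 5).
Holding silver-token and C18 grants ivory-badge (Rule 4).
T15: reached.
gold-token would need C20, C18, and T15 (Rule 2), but C20 is never granted.
C20 would need gold-token, T15, and teal-pass (Rule 9), but gold-token is never granted.
green-permit would need gold-token, T15, and ivory-badge (Rule 8), but gold-token is never granted.
ivory-badge: reached.
silver-token: reached.
Reached: T15, ivory-badge, and silver-token — 3 of the 6.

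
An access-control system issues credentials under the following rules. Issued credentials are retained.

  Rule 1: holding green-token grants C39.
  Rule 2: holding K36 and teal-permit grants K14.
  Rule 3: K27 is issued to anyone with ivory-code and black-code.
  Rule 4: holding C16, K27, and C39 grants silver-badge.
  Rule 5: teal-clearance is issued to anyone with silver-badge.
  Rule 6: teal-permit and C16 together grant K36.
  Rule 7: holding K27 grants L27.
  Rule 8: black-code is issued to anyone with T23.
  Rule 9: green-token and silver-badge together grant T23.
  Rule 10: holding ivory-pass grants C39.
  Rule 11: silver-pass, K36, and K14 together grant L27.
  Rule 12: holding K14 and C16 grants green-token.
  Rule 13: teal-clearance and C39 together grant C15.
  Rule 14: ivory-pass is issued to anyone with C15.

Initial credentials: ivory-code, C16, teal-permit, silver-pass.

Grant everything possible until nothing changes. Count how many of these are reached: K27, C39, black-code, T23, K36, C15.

2

Holding teal-permit and C16 grants K36 (Rule 6).
Holding K36 and teal-permit grants K14 (Rule 2).
Holding K14 and C16 grants green-token (Rule 12).
Holding green-token grants C39 (Rule 1).
K27 would need ivory-code and black-code (Rule 3), but black-code is never granted.
C39: reached.
black-code would need T23 (Rule 8), but T23 is never granted.
T23 would need green-token and silver-badge (Rule 9), but silver-badge is never granted.
K36: reached.
C15 would need teal-clearance and C39 (Rule 13), but teal-clearance is never granted.
Reached: C39 and K36 — 2 of the 6.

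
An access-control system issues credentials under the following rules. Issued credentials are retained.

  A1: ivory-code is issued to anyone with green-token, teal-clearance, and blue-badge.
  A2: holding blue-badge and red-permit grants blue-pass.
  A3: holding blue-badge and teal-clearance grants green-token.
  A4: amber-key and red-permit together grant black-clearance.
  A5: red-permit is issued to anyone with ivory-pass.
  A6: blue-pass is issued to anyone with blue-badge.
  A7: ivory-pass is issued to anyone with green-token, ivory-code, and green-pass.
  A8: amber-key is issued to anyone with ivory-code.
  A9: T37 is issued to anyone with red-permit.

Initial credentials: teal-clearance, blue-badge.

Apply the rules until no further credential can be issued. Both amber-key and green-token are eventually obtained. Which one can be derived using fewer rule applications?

green-token

green-token: Holding blue-badge and teal-clearance grants green-token (A3). [1 rule application]
amber-key: Holding blue-badge and teal-clearance grants green-token (A3). Holding green-token, teal-clearance, and blue-badge grants ivory-code (A1). Holding ivory-code grants amber-key (A8). [3 rule applications]
green-token needs fewer.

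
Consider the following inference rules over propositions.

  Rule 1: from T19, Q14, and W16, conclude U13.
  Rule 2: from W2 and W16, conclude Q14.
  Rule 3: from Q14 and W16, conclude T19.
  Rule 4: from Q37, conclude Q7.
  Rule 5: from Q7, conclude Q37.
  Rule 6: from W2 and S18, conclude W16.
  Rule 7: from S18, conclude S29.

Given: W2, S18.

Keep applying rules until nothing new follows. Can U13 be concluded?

Yes

From W2 and S18, Rule 6 gives W16.
From W2 and W16, Rule 2 gives Q14.
From Q14 and W16, Rule 3 gives T19.
From T19, Q14, and W16, Rule 1 gives U13.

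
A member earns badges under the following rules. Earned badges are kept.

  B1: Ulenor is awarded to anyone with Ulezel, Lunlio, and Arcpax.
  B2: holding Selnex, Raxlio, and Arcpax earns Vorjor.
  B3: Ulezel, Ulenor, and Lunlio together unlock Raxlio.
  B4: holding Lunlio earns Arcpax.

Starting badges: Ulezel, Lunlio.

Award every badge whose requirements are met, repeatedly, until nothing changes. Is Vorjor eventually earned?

Vorjor would need Selnex, Raxlio, and Arcpax (B2), but Selnex is never earned.

No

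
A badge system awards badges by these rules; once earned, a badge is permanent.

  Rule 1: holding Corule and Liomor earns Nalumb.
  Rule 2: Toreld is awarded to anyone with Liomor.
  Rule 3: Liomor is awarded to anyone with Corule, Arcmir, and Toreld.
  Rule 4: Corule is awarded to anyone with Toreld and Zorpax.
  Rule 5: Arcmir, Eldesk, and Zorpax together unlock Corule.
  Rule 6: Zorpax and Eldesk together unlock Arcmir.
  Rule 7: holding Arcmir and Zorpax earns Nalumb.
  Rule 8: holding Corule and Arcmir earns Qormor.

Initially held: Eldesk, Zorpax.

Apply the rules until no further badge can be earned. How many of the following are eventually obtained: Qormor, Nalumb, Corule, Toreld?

With Zorpax and Eldesk, Arcmir is earned (Rule 6).
With Arcmir, Eldesk, and Zorpax, Corule is earned (Rule 5).
With Arcmir and Zorpax, Nalumb is earned (Rule 7).
With Corule and Arcmir, Qormor is earned (Rule 8).
Qormor: reached.
Nalumb: reached.
Corule: reached.
Toreld would need Liomor (Rule 2), but Liomor is never earned.
Reached: Qormor, Nalumb, and Corule — 3 of the 4.

3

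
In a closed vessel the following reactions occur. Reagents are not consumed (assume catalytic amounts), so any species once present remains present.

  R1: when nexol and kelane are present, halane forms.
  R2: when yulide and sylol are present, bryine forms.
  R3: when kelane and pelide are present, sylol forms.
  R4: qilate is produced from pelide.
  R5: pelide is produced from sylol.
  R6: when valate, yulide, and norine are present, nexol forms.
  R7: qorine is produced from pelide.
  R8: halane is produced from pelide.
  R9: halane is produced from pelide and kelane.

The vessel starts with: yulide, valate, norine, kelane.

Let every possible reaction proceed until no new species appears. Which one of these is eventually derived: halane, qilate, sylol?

halane

valate, yulide, and norine present → nexol forms (R6).
nexol and kelane present → halane forms (R1).
qilate would need pelide (R4), but pelide never forms. sylol would need kelane and pelide (R3), but pelide never forms.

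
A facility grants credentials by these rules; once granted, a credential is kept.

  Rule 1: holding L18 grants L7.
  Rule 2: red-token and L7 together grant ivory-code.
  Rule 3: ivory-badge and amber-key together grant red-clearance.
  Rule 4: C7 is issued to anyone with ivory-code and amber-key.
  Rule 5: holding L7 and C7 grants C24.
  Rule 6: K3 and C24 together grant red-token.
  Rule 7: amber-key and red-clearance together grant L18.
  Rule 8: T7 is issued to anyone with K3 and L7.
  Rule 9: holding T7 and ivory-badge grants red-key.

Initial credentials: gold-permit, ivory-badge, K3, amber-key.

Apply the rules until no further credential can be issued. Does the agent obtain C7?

No

C7 would need ivory-code and amber-key (Rule 4), but ivory-code is never granted.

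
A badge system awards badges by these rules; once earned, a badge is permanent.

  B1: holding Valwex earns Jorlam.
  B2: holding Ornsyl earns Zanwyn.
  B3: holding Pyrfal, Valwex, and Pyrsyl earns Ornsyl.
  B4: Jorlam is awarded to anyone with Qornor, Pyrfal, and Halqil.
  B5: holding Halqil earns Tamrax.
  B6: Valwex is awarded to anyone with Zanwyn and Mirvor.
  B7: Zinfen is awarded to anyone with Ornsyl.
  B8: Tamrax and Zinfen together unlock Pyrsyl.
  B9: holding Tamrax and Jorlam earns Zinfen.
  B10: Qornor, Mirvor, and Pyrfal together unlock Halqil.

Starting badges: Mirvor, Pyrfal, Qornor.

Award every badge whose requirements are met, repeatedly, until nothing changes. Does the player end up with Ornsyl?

No

Ornsyl would need Pyrfal, Valwex, and Pyrsyl (B3), but Valwex is never earned.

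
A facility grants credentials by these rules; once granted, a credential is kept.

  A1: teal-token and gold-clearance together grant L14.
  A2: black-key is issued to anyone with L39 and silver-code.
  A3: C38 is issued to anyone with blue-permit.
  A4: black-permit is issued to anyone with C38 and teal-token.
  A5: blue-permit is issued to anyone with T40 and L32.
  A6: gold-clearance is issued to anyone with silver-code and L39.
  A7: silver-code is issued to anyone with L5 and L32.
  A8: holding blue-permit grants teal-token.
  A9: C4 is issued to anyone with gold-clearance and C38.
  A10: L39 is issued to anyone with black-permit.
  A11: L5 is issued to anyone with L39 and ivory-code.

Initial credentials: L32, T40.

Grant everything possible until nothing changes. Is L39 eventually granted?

Yes

Holding T40 and L32 grants blue-permit (A5).
Holding blue-permit grants teal-token (A8).
Holding blue-permit grants C38 (A3).
Holding C38 and teal-token grants black-permit (A4).
Holding black-permit grants L39 (A10).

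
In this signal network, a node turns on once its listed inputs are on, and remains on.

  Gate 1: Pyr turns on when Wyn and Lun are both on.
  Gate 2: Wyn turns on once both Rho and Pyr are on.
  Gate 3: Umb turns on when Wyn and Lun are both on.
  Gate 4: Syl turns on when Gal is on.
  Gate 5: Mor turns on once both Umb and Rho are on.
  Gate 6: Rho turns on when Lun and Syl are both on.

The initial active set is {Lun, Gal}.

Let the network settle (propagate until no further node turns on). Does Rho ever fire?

Yes

Gal is on, so Syl turns on (Gate 4).
Gate 6: Lun and Syl on → Rho on.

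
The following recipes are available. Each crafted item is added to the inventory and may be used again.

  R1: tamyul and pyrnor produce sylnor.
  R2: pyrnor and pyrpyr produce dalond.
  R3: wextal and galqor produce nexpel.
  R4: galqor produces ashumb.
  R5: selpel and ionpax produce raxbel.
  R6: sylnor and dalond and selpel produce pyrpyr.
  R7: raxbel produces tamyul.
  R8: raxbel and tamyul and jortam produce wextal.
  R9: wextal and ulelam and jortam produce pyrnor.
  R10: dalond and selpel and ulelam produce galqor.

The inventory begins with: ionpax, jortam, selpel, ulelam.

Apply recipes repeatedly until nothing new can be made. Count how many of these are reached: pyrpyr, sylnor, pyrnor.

2

Using R5, selpel and ionpax make raxbel.
raxbel → tamyul (R7).
raxbel and tamyul and jortam → wextal (R8).
wextal and ulelam and jortam → pyrnor (R9).
tamyul and pyrnor → sylnor (R1).
pyrpyr would need sylnor, dalond, and selpel (R6), but dalond is never obtained.
sylnor: reached.
pyrnor: reached.
Reached: sylnor and pyrnor — 2 of the 3.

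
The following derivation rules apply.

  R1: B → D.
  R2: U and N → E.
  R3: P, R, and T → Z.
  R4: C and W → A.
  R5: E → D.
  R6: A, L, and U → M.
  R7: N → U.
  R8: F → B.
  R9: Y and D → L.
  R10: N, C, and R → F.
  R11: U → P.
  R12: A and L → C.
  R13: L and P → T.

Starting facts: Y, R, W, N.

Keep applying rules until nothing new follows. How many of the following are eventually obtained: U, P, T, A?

From N, R7 gives U.
U and N hold, so E follows (R2).
U holds, so P follows (R11).
E holds, so D follows (R5).
Y and D hold, so L follows (R9).
L and P hold, so T follows (R13).
U: reached.
P: reached.
T: reached.
A would need C and W (R4), but C is never established.
Reached: U, P, and T — 3 of the 4.

3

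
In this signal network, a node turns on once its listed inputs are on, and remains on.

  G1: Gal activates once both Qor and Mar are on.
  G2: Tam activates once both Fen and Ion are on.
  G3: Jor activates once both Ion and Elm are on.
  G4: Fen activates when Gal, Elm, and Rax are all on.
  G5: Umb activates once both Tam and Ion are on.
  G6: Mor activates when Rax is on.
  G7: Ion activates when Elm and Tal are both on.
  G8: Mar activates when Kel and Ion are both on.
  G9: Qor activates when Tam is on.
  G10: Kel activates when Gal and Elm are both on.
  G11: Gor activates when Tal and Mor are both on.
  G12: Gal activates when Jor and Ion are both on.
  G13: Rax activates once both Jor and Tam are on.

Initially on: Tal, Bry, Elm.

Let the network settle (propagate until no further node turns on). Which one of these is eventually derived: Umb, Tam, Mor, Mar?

Mar

Elm and Tal are on, so Ion activates (G7).
Ion and Elm are on, so Jor activates (G3).
Jor and Ion are on, so Gal activates (G12).
G10: Gal and Elm on → Kel on.
Kel and Ion are on, so Mar activates (G8).
Umb would need Tam and Ion (G5), but Tam never turns on. Mor would need Rax (G6), but Rax never turns on. Tam would need Fen and Ion (G2), but Fen never turns on.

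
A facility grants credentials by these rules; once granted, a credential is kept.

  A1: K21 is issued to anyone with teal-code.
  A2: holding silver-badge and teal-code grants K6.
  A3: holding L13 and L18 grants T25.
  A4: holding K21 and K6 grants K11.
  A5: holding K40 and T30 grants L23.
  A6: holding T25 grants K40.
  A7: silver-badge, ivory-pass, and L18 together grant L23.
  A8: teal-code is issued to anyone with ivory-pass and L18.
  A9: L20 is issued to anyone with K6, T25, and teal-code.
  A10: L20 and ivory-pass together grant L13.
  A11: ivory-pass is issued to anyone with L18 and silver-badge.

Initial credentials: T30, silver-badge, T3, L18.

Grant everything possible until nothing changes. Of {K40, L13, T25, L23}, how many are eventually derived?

Holding L18 and silver-badge grants ivory-pass (A11).
Holding silver-badge, ivory-pass, and L18 grants L23 (A7).
K40 would need T25 (A6), but T25 is never granted.
L13 would need L20 and ivory-pass (A10), but L20 is never granted.
T25 would need L13 and L18 (A3), but L13 is never granted.
L23: reached.
Reached: L23 — 1 of the 4.

1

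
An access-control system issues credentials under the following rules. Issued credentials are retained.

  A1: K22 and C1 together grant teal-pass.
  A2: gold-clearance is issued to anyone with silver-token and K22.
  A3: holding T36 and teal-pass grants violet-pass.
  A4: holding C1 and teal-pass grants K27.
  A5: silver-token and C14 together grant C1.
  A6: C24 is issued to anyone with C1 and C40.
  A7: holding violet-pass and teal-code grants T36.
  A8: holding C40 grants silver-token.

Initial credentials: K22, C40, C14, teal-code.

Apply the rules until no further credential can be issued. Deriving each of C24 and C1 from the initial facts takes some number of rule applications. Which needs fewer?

C1: Holding C40 grants silver-token (A8). Holding silver-token and C14 grants C1 (A5). [2 rule applications]
C24: Holding C40 grants silver-token (A8). Holding silver-token and C14 grants C1 (A5). Holding C1 and C40 grants C24 (A6). [3 rule applications]
C1 needs fewer.

C1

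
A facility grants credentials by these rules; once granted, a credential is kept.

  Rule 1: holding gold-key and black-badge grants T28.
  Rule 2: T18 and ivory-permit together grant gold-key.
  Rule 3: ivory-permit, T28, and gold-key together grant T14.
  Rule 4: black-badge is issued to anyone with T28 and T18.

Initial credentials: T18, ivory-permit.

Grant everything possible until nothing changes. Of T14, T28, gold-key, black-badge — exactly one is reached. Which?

Holding T18 and ivory-permit grants gold-key (Rule 2).
black-badge would need T28 and T18 (Rule 4), but T28 is never granted. T28 would need gold-key and black-badge (Rule 1), but black-badge is never granted. T14 would need ivory-permit, T28, and gold-key (Rule 3), but T28 is never granted.

gold-key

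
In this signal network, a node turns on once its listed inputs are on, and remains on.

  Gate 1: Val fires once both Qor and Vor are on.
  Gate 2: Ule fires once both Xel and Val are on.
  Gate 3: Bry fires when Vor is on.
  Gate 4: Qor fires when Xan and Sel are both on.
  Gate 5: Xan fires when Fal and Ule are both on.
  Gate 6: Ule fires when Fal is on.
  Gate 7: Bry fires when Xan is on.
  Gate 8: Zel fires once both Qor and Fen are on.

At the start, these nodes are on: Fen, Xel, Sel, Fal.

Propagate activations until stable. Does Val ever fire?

No

Val would need Qor and Vor (Gate 1), but Vor never turns on.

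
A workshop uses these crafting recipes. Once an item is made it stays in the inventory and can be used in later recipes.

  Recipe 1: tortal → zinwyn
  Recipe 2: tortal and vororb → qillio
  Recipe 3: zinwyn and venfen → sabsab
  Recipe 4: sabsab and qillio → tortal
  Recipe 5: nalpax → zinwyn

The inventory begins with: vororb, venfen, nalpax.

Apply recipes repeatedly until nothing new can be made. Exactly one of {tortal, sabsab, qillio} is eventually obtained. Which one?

Using Recipe 5, nalpax makes zinwyn.
zinwyn and venfen → sabsab (Recipe 3).
tortal would need sabsab and qillio (Recipe 4), but qillio is never obtained. qillio would need tortal and vororb (Recipe 2), but tortal is never obtained.

sabsab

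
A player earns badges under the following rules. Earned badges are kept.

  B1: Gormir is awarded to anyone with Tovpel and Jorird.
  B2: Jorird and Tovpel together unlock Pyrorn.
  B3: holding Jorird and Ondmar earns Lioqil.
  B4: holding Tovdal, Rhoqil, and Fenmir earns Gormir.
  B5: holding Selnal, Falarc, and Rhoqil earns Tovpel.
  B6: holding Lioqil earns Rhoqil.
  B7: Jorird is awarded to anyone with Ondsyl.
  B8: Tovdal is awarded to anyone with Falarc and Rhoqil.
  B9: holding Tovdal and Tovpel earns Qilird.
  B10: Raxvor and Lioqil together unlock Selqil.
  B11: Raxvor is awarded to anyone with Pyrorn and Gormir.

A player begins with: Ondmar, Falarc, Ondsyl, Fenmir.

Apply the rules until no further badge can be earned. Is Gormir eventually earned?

With Ondsyl, Jorird is earned (B7).
With Jorird and Ondmar, Lioqil is earned (B3).
With Lioqil, Rhoqil is earned (B6).
With Falarc and Rhoqil, Tovdal is earned (B8).
With Tovdal, Rhoqil, and Fenmir, Gormir is earned (B4).

Yes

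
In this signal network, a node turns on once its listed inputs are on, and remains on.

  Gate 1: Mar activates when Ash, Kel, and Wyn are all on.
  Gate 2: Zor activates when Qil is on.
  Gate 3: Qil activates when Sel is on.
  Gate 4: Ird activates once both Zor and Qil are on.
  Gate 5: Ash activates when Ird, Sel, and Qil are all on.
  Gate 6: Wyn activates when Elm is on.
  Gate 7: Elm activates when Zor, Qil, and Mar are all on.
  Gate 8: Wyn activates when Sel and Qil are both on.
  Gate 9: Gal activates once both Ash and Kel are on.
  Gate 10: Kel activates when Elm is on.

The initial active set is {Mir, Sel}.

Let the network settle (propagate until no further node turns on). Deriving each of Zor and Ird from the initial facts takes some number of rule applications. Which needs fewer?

Zor: Sel is on, so Qil activates (Gate 3). Gate 2: Qil on → Zor on. [2 rule applications]
Ird: Sel is on, so Qil activates (Gate 3). Gate 2: Qil on → Zor on. Gate 4: Zor and Qil on → Ird on. [3 rule applications]
Zor needs fewer.

Zor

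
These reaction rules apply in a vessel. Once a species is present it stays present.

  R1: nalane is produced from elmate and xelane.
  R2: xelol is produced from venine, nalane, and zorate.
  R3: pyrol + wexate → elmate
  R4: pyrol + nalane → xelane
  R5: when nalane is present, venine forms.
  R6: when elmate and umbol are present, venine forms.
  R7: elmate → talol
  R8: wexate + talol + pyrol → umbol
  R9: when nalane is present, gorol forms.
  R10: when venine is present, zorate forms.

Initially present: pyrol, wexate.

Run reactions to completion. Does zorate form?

pyrol and wexate present → elmate forms (R3).
elmate present → talol forms (R7).
wexate, talol, and pyrol present → umbol forms (R8).
elmate and umbol present → venine forms (R6).
venine present → zorate forms (R10).

Yes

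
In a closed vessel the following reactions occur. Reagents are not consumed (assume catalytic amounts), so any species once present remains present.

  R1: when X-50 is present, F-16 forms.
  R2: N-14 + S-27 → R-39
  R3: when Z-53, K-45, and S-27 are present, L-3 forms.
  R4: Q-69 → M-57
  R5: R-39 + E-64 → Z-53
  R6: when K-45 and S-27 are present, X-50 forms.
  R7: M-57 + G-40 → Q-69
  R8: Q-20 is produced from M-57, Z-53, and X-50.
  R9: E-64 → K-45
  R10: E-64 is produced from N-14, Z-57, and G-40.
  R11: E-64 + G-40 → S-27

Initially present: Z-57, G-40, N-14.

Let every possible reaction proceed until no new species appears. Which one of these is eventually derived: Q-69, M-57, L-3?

L-3

N-14, Z-57, and G-40 present → E-64 forms (R10).
E-64 present → K-45 forms (R9).
E-64 and G-40 present → S-27 forms (R11).
N-14 and S-27 present → R-39 forms (R2).
R-39 and E-64 present → Z-53 forms (R5).
Z-53, K-45, and S-27 present → L-3 forms (R3).
Q-69 would need M-57 and G-40 (R7), but M-57 never forms. M-57 would need Q-69 (R4), but Q-69 never forms.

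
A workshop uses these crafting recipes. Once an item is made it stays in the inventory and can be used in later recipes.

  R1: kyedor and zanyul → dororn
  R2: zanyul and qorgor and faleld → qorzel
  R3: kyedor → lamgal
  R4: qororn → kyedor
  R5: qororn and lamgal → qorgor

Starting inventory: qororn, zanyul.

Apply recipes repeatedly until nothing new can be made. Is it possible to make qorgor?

qororn → kyedor (R4).
Using R3, kyedor makes lamgal.
qororn and lamgal → qorgor (R5).

Yes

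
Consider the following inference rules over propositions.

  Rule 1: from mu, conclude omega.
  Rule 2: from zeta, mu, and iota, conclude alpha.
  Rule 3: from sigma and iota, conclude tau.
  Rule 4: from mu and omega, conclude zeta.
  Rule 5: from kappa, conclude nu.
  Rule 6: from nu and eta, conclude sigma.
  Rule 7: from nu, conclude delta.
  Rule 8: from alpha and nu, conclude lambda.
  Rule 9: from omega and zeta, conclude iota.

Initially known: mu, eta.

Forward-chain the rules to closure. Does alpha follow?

Yes

From mu, Rule 1 gives omega.
mu and omega hold, so zeta follows (Rule 4).
From omega and zeta, Rule 9 gives iota.
zeta, mu, and iota hold, so alpha follows (Rule 2).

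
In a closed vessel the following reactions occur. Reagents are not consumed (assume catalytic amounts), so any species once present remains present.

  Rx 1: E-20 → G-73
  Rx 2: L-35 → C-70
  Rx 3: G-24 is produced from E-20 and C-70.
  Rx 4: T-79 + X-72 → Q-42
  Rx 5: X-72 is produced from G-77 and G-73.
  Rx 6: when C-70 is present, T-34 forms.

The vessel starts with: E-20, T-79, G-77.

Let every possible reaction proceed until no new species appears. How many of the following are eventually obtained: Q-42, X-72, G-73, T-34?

E-20 present → G-73 forms (Rx 1).
G-77 and G-73 present → X-72 forms (Rx 5).
T-79 and X-72 present → Q-42 forms (Rx 4).
Q-42: reached.
X-72: reached.
G-73: reached.
T-34 would need C-70 (Rx 6), but C-70 never forms.
Reached: Q-42, X-72, and G-73 — 3 of the 4.

3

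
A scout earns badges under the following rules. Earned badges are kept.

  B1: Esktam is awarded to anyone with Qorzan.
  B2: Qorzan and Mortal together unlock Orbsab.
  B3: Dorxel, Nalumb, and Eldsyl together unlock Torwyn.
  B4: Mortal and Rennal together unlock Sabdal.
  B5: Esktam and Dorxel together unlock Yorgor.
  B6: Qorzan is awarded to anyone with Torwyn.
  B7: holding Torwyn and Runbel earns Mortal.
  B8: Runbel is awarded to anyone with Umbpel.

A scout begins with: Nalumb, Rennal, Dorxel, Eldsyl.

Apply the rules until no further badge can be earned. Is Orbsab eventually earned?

Orbsab would need Qorzan and Mortal (B2), but Mortal is never earned.

No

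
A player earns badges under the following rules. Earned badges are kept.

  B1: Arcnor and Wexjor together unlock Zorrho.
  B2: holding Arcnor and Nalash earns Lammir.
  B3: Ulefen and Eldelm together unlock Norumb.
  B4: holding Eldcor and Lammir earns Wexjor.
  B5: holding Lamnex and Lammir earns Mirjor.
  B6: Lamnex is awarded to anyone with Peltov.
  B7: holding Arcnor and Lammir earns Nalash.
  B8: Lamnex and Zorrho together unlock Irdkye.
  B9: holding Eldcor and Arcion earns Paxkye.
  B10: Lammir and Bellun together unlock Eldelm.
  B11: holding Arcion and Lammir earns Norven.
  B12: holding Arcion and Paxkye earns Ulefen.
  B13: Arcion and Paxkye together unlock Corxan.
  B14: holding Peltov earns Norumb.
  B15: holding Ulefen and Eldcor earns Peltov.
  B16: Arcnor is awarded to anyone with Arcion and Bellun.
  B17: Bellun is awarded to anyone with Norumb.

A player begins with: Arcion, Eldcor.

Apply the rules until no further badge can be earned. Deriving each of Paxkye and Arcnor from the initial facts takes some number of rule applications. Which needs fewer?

Paxkye

Paxkye: With Eldcor and Arcion, Paxkye is earned (B9). [1 rule application]
Arcnor: With Eldcor and Arcion, Paxkye is earned (B9). With Arcion and Paxkye, Ulefen is earned (B12). With Ulefen and Eldcor, Peltov is earned (B15). With Peltov, Norumb is earned (B14). With Norumb, Bellun is earned (B17). With Arcion and Bellun, Arcnor is earned (B16). [6 rule applications]
Paxkye needs fewer.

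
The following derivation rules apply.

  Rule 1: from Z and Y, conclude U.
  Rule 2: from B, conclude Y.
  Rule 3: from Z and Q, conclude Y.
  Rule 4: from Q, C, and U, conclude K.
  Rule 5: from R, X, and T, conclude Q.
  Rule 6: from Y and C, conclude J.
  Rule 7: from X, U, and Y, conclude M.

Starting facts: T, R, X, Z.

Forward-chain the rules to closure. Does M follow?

Yes

R, X, and T hold, so Q follows (Rule 5).
Z and Q hold, so Y follows (Rule 3).
From Z and Y, Rule 1 gives U.
X, U, and Y hold, so M follows (Rule 7).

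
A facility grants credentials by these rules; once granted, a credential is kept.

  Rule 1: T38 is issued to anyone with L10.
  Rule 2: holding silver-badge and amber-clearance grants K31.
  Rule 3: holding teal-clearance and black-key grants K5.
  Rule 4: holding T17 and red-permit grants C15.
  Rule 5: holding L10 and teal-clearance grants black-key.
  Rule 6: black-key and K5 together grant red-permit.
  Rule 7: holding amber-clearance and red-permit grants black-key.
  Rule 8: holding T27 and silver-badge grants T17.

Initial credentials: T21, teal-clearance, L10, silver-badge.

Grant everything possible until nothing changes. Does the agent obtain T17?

No

T17 would need T27 and silver-badge (Rule 8), but T27 is never granted.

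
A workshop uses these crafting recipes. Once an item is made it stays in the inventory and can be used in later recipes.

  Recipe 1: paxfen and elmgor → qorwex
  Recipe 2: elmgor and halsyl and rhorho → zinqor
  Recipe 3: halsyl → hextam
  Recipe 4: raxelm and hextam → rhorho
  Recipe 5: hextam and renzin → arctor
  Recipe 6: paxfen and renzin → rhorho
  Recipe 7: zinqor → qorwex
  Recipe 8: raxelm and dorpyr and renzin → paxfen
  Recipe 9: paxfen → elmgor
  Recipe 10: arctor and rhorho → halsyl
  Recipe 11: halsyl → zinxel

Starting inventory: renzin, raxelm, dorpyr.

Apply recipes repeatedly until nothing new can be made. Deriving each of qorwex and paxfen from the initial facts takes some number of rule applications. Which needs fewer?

paxfen: Using Recipe 8, raxelm, dorpyr, and renzin make paxfen. [1 rule application]
qorwex: Using Recipe 8, raxelm, dorpyr, and renzin make paxfen. paxfen → elmgor (Recipe 9). Using Recipe 1, paxfen and elmgor make qorwex. [3 rule applications]
paxfen needs fewer.

paxfen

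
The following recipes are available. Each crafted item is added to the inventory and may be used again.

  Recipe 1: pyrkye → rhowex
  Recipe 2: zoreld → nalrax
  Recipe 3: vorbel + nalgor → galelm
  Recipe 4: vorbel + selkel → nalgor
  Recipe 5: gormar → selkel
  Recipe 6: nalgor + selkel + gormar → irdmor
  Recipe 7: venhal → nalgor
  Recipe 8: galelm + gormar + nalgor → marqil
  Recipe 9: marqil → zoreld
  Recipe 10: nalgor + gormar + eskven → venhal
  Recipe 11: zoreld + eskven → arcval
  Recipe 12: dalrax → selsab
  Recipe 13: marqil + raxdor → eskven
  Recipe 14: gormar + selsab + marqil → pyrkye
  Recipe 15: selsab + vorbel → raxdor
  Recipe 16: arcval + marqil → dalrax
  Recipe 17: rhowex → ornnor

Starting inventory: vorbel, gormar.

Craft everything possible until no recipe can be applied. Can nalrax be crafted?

gormar → selkel (Recipe 5).
Using Recipe 4, vorbel and selkel make nalgor.
Using Recipe 3, vorbel and nalgor make galelm.
galelm + gormar + nalgor → marqil (Recipe 8).
marqil → zoreld (Recipe 9).
Using Recipe 2, zoreld makes nalrax.

Yes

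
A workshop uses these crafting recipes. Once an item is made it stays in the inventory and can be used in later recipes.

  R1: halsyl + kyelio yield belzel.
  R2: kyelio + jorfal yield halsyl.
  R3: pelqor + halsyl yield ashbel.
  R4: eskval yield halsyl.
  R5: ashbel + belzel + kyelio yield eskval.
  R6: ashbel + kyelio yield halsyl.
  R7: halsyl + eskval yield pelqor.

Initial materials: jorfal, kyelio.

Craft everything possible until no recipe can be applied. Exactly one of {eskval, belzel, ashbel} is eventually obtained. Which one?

kyelio + jorfal → halsyl (R2).
halsyl + kyelio → belzel (R1).
ashbel would need pelqor and halsyl (R3), but pelqor is never obtained. eskval would need ashbel, belzel, and kyelio (R5), but ashbel is never obtained.

belzel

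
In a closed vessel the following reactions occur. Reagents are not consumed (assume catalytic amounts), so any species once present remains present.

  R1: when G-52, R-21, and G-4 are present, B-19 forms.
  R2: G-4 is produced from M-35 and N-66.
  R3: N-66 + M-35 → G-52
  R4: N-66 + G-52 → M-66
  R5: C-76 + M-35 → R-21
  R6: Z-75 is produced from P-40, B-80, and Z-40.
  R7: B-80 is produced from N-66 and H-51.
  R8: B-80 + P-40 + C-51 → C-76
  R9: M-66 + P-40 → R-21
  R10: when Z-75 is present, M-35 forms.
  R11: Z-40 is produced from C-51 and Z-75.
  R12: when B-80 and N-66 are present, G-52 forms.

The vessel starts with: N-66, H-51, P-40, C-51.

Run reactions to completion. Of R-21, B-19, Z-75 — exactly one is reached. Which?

N-66 and H-51 present → B-80 forms (R7).
B-80 and N-66 present → G-52 forms (R12).
N-66 and G-52 present → M-66 forms (R4).
M-66 and P-40 present → R-21 forms (R9).
Z-75 would need P-40, B-80, and Z-40 (R6), but Z-40 never forms. B-19 would need G-52, R-21, and G-4 (R1), but G-4 never forms.

R-21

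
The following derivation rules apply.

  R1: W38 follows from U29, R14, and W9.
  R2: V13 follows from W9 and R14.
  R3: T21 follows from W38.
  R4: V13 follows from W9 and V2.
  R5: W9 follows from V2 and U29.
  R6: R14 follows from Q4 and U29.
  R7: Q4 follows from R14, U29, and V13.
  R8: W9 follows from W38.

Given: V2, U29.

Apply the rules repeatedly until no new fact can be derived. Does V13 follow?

V2 and U29 hold, so W9 follows (R5).
From W9 and V2, R4 gives V13.

Yes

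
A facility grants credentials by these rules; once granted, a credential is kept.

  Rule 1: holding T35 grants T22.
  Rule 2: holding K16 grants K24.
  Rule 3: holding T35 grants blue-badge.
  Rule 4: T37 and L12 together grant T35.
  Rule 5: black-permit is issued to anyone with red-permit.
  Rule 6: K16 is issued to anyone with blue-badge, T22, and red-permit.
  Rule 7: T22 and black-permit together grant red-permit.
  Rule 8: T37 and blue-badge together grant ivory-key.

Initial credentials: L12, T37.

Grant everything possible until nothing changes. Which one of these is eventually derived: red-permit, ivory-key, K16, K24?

Holding T37 and L12 grants T35 (Rule 4).
Holding T35 grants blue-badge (Rule 3).
Holding T37 and blue-badge grants ivory-key (Rule 8).
red-permit would need T22 and black-permit (Rule 7), but black-permit is never granted. K16 would need blue-badge, T22, and red-permit (Rule 6), but red-permit is never granted. K24 would need K16 (Rule 2), but K16 is never granted.

ivory-key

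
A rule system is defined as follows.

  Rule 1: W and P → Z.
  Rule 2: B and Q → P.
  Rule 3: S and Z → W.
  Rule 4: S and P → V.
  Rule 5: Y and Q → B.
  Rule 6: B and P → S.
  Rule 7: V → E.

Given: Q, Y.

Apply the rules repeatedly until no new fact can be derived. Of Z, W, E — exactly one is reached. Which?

E

Y and Q hold, so B follows (Rule 5).
From B and Q, Rule 2 gives P.
B and P hold, so S follows (Rule 6).
S and P hold, so V follows (Rule 4).
V holds, so E follows (Rule 7).
W would need S and Z (Rule 3), but Z is never established. Z would need W and P (Rule 1), but W is never established.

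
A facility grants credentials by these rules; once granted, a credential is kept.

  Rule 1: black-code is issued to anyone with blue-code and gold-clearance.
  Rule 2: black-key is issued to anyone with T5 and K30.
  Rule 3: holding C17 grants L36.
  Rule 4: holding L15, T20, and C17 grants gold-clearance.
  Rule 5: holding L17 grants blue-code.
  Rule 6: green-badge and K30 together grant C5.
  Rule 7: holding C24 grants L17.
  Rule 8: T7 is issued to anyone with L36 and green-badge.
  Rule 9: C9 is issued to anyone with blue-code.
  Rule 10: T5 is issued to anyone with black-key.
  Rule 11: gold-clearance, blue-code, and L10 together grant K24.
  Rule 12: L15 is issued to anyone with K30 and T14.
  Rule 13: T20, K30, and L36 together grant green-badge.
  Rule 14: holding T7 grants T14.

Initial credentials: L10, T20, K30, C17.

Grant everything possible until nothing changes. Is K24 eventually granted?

No

K24 would need gold-clearance, blue-code, and L10 (Rule 11), but blue-code is never granted.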